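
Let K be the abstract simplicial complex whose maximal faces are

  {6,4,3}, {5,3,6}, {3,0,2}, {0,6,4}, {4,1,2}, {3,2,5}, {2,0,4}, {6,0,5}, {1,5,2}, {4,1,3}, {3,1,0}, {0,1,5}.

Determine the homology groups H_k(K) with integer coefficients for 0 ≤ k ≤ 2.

H_0 = Z,  H_1 = Z/2,  H_2 = 0.

Fix the vertex order 0 < 1 < 2 < 3 < 4 < 5 < 6 and write every simplex with vertices in increasing order. Then dim K = 2 and the simplices of K are:

  0-simplices (7): [0], [1], [2], [3], [4], [5], [6]
  1-simplices (18): [0,1], [0,2], [0,3], [0,4], [0,5], [0,6], [1,2], [1,3], [1,4], [1,5], [2,3], [2,4], [2,5], [3,4], [3,5], [3,6], [4,6], [5,6]
  2-simplices (12): [0,1,3], [0,1,5], [0,2,3], [0,2,4], [0,4,6], [0,5,6], [1,2,4], [1,2,5], [1,3,4], [2,3,5], [3,4,6], [3,5,6]

so the chain groups are C_0 ≅ Z^7, C_1 ≅ Z^18, C_2 ≅ Z^12.

The boundary map ∂_1: C_1 → C_0 is given by ∂[p,q] = [q] − [p]. For instance
  ∂[0,1] = [1] − [0].
As a 7×18 matrix over Z this has rank 6, with invariant factors (1,1,1,1,1,1).

The boundary map ∂_2: C_2 → C_1 sends each 2-simplex [p,q,r] to [q,r] − [p,r] + [p,q]. For instance
  ∂[0,5,6] = [5,6] − [0,6] + [0,5],
  ∂[1,3,4] = [3,4] − [1,4] + [1,3].
This gives a 18×12 integer matrix of rank 12; reducing to Smith normal form yields diagonal entries (1,1,1,1,1,1,1,1,1,1,1,2).

Computing H_k = (kernel of ∂_k) / (image of ∂_{k+1}):

  H_0: rank C_0 − rank ∂_1 = 7 − 6 = 1, and the invariant factors of ∂_1 are all 1, so H_0 ≅ Z.
  H_1: rank ker ∂_1 − rank ∂_2 = (18 − 6) − 12 = 0, and ∂_2 has invariant factor 2 > 1, so H_1 ≅ Z/2.
  H_2: rank ker ∂_2 − rank ∂_3 = (12 − 12) − 0 = 0, and there is no ∂_3, so H_2 ≅ 0.

(K is a triangulation of the real projective plane RP^2.)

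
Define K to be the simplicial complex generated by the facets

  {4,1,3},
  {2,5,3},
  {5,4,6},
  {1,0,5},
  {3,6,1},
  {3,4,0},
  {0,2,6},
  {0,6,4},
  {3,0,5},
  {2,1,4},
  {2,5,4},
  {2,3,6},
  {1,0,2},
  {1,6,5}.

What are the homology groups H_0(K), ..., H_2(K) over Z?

H_0 = Z,  H_1 = Z^2,  H_2 = Z.

Take the total order 0 < 1 < 2 < 3 < 4 < 5 < 6 on the vertex set. Then K (dimension 2) consists of the simplices:

  0-simplices (7): [0], [1], [2], [3], [4], [5], [6]
  1-simplices (21): [0,1], [0,2], [0,3], [0,4], [0,5], [0,6], [1,2], [1,3], [1,4], [1,5], [1,6], [2,3], [2,4], [2,5], [2,6], [3,4], [3,5], [3,6], [4,5], [4,6], [5,6]
  2-simplices (14): [0,1,2], [0,1,5], [0,2,6], [0,3,4], [0,3,5], [0,4,6], [1,2,4], [1,3,4], [1,3,6], [1,5,6], [2,3,5], [2,3,6], [2,4,5], [4,5,6]

giving chain groups C_0 ≅ Z^7, C_1 ≅ Z^21, C_2 ≅ Z^14.

Boundary ∂_1: C_1 → C_0 sends each edge [p,q] (with p < q) to q − p. For instance
  ∂[2,3] = [3] − [2].
As a 7×21 matrix over Z this has rank 6, with invariant factors (1,1,1,1,1,1).

Boundary ∂_2: C_2 → C_1 maps a triangle to the signed sum of its edges. For instance
  ∂[1,3,4] = [3,4] − [1,4] + [1,3],
  ∂[0,3,5] = [3,5] − [0,5] + [0,3].
The 21×14 boundary matrix has rank 13 and Smith normal form diag(1,1,1,1,1,1,1,1,1,1,1,1,1).

Computing H_k = (kernel of ∂_k) / (image of ∂_{k+1}):

  H_0: rank C_0 − rank ∂_1 = 7 − 6 = 1, and the invariant factors of ∂_1 are all 1, so H_0 ≅ Z.
  H_1: rank ker ∂_1 − rank ∂_2 = (21 − 6) − 13 = 2, and the invariant factors of ∂_2 are all 1, so H_1 ≅ Z^2.
  H_2: rank ker ∂_2 − rank ∂_3 = (14 − 13) − 0 = 1, and there is no ∂_3, so H_2 ≅ Z.

As a check, the Euler characteristic is 7 − 21 + 14 = 0, which agrees with 1 − 2 + 1 = 0.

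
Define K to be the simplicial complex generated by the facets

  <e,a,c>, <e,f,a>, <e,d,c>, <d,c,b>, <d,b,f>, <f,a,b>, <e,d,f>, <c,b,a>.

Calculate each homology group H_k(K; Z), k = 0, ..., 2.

H_0 = Z,  H_1 = 0,  H_2 = Z.

We work with the vertex ordering a < b < c < d < e < f. The simplices of K, each written with vertices in increasing order, are:

  0-simplices (6): a, b, c, d, e, f
  1-simplices (12): ab, ac, ae, af, bc, bd, bf, cd, ce, de, df, ef
  2-simplices (8): abc, abf, ace, aef, bcd, bdf, cde, def

giving chain groups C_0 ≅ Z^6, C_1 ≅ Z^12, C_2 ≅ Z^8.

The boundary map ∂_1: C_1 → C_0 is given by ∂[p,q] = [q] − [p]. For instance
  ∂bc = c − b.
As a 6×12 matrix over Z this has rank 5, with invariant factors (1,1,1,1,1).

∂_2: C_2 → C_1 sends each 2-simplex [p,q,r] to [q,r] − [p,r] + [p,q]. For instance
  ∂cde = de − ce + cd,
  ∂def = ef − df + de.
The resulting 12×8 matrix has rank 7, and its Smith normal form has invariant factors (1,1,1,1,1,1,1).

Computing H_k = (kernel of ∂_k) / (image of ∂_{k+1}):

  H_0: rank C_0 − rank ∂_1 = 6 − 5 = 1, and the invariant factors of ∂_1 are all 1, so H_0 ≅ Z.
  H_1: rank ker ∂_1 − rank ∂_2 = (12 − 5) − 7 = 0, and the invariant factors of ∂_2 are all 1, so H_1 ≅ 0.
  H_2: rank ker ∂_2 − rank ∂_3 = (8 − 7) − 0 = 1, and there is no ∂_3, so H_2 ≅ Z.

As a check, the Euler characteristic is 6 − 12 + 8 = 2, which agrees with 1 − 0 + 1 = 2.
(K is a triangulation of the 2-sphere S^2.)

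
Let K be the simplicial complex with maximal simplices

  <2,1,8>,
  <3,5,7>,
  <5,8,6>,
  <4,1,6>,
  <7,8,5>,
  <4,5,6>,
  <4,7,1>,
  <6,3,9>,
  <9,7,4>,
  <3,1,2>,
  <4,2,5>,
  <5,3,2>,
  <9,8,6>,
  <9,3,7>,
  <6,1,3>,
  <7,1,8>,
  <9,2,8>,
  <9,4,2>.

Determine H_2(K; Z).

H_2 ≅ Z.

Order the vertices as 1 < 2 < 3 < 4 < 5 < 6 < 7 < 8 < 9. Listing each simplex with vertices in this order, K has dimension 2 with simplices:

  0-simplices (9): [1], [2], [3], [4], [5], [6], [7], [8], [9]
  1-simplices (27): (27 of them)
  2-simplices (18): [1,2,3], [1,2,8], [1,3,6], [1,4,6], [1,4,7], [1,7,8], [2,3,5], [2,4,5], [2,4,9], [2,8,9], [3,5,7], [3,6,9], [3,7,9], [4,5,6], [4,7,9], [5,6,8], [5,7,8], [6,8,9]

Hence C_0 ≅ Z^9, C_1 ≅ Z^27, C_2 ≅ Z^18.

∂_1: C_1 → C_0 maps an edge to its endpoints' difference, ∂[p,q] = q − p.
The 9×27 boundary matrix has rank 8 and Smith normal form diag(1,1,1,1,1,1,1,1).

∂_2: C_2 → C_1 acts by ∂[p,q,r] = [q,r] − [p,r] + [p,q]. For instance
  ∂[2,4,9] = [4,9] − [2,9] + [2,4],
  ∂[1,4,7] = [4,7] − [1,7] + [1,4].
The resulting 27×18 matrix has rank 17, and its Smith normal form has invariant factors (1,1,1,1,1,1,1,1,1,1,1,1,1,1,1,1,1).

Computing H_k = (kernel of ∂_k) / (image of ∂_{k+1}):

  H_2: rank ker ∂_2 − rank ∂_3 = (18 − 17) − 0 = 1, and there is no ∂_3, so H_2 = Z.

(K is a triangulation of the torus T^2.)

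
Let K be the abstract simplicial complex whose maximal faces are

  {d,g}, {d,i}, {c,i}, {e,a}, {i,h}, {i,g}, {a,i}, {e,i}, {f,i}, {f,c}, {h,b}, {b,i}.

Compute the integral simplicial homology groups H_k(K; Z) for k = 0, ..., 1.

K has 9 vertices, 12 edges.
rank ∂_0 = 0, rank ∂_1 = 8 ⇒ b_0 = 9 − 0 − 8 = 1; all invariant factors of ∂_1 are 1 so no torsion. So H_0 ≅ Z.
rank ∂_1 = 8, rank ∂_2 = 0 ⇒ b_1 = 12 − 8 − 0 = 4. So H_1 ≅ Z^4.

H_0 = Z,  H_1 = Z^4.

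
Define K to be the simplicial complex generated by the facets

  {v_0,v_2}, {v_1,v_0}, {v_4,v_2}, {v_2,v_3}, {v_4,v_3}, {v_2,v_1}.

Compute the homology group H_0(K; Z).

Take the total order v_0 < v_1 < v_2 < v_3 < v_4 on the vertex set. Then K (dimension 1) consists of the simplices:

  0-simplices (5): [v_0], [v_1], [v_2], [v_3], [v_4]
  1-simplices (6): [v_0,v_1], [v_0,v_2], [v_1,v_2], [v_2,v_3], [v_2,v_4], [v_3,v_4]

Hence C_0 ≅ Z^5, C_1 ≅ Z^6.

The boundary map ∂_1: C_1 → C_0 sends each edge [p,q] (with p < q) to q − p. For instance
  ∂[v_3,v_4] = [v_4] − [v_3].
The 5×6 boundary matrix has rank 4 and Smith normal form diag(1,1,1,1).

Now H_k = ker ∂_k / im ∂_{k+1}, so:

  H_0: rank C_0 − rank ∂_1 = 5 − 4 = 1, and the invariant factors of ∂_1 are all 1, so H_0 ≅ Z.

(K is a triangulation of a wedge of 2 circles.)

H_0 = Z.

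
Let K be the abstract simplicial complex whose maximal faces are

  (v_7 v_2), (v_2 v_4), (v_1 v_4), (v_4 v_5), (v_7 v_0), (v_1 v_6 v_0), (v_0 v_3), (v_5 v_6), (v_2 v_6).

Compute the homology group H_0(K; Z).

H_0 = Z.

Order the vertices as v_0 < v_1 < v_2 < v_3 < v_4 < v_5 < v_6 < v_7. Listing each simplex with vertices in this order, K has dimension 2 with simplices:

  0-simplices (8): [v_0], [v_1], [v_2], [v_3], [v_4], [v_5], [v_6], [v_7]
  1-simplices (11): [v_0,v_1], [v_0,v_3], [v_0,v_6], [v_0,v_7], [v_1,v_4], [v_1,v_6], [v_2,v_4], [v_2,v_6], [v_2,v_7], [v_4,v_5], [v_5,v_6]
  2-simplices (1): [v_0,v_1,v_6]

so the chain groups are C_0 ≅ Z^8, C_1 ≅ Z^11, C_2 ≅ Z^1.

∂_1: C_1 → C_0 is given by ∂[p,q] = [q] − [p]. For instance
  ∂[v_0,v_6] = [v_6] − [v_0].
As a 8×11 matrix over Z this has rank 7, with invariant factors (1,1,1,1,1,1,1).

Boundary ∂_2: C_2 → C_1 acts by ∂[p,q,r] = [q,r] − [p,r] + [p,q]. For instance
  ∂[v_0,v_1,v_6] = [v_1,v_6] − [v_0,v_6] + [v_0,v_1].
This gives a 11×1 integer matrix of rank 1; reducing to Smith normal form yields diagonal entries (1).

Computing H_k = (kernel of ∂_k) / (image of ∂_{k+1}):

  H_0: rank C_0 − rank ∂_1 = 8 − 7 = 1, and the invariant factors of ∂_1 are all 1, so H_0 = Z.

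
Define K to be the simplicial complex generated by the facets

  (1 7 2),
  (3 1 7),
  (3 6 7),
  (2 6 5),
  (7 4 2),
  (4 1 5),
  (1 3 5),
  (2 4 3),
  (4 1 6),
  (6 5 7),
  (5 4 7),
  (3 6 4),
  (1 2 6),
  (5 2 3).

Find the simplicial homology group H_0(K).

K has 7 vertices, 21 edges, 14 triangles.
rank ∂_0 = 0, rank ∂_1 = 6 ⇒ b_0 = 7 − 0 − 6 = 1; all invariant factors of ∂_1 are 1 so no torsion. So H_0 = Z.

H_0 ≅ Z.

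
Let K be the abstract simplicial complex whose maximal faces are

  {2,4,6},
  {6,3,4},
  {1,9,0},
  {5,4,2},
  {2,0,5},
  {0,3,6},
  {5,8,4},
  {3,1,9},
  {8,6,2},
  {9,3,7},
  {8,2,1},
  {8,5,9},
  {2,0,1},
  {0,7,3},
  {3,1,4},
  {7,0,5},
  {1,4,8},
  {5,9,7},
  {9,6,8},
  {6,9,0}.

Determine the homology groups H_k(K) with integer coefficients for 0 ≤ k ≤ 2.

Fix the vertex order 0 < 1 < 2 < 3 < 4 < 5 < 6 < 7 < 8 < 9 and write every simplex with vertices in increasing order. Then dim K = 2 and the simplices of K are:

  0-simplices (10): [0], [1], [2], [3], [4], [5], [6], [7], [8], [9]
  1-simplices (30): (30 of them)
  2-simplices (20): (20 of them)

so the chain groups are C_0 ≅ Z^10, C_1 ≅ Z^30, C_2 ≅ Z^20.

The boundary map ∂_1: C_1 → C_0 is given by ∂[p,q] = [q] − [p]. For instance
  ∂[1,9] = [9] − [1].
The resulting 10×30 matrix has rank 9, and its Smith normal form has invariant factors (1,1,1,1,1,1,1,1,1).

The boundary map ∂_2: C_2 → C_1 sends each 2-simplex [p,q,r] to [q,r] − [p,r] + [p,q]. For instance
  ∂[1,3,4] = [3,4] − [1,4] + [1,3],
  ∂[2,4,5] = [4,5] − [2,5] + [2,4].
The 30×20 boundary matrix has rank 20 and Smith normal form diag(1,1,1,1,1,1,1,1,1,1,1,1,1,1,1,1,1,1,1,2).

Now H_k = ker ∂_k / im ∂_{k+1}, so:

  H_0: rank C_0 − rank ∂_1 = 10 − 9 = 1, and the invariant factors of ∂_1 are all 1, so H_0 = Z.
  H_1: rank ker ∂_1 − rank ∂_2 = (30 − 9) − 20 = 1, and ∂_2 has invariant factor 2 > 1, so H_1 = Z × Z/2.
  H_2: rank ker ∂_2 − rank ∂_3 = (20 − 20) − 0 = 0, and there is no ∂_3, so H_2 = 0.

H_0 = Z,  H_1 = Z × Z/2,  H_2 = 0.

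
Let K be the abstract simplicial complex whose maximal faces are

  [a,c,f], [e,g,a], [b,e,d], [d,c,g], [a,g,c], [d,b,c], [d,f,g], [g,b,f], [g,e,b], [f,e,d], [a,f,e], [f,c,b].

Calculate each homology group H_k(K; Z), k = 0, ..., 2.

Order the vertices as a < b < c < d < e < f < g. Listing each simplex with vertices in this order, K has dimension 2 with simplices:

  0-simplices (7): a, b, c, d, e, f, g
  1-simplices (18): ac, ae, af, ag, bc, bd, be, bf, bg, cd, cf, cg, de, df, dg, ef, eg, fg
  2-simplices (12): acf, acg, aef, aeg, bcd, bcf, bde, beg, bfg, cdg, def, dfg

Hence C_0 ≅ Z^7, C_1 ≅ Z^18, C_2 ≅ Z^12.

The boundary map ∂_1: C_1 → C_0 is given by ∂[p,q] = [q] − [p].
The resulting 7×18 matrix has rank 6, and its Smith normal form has invariant factors (1,1,1,1,1,1).

Boundary ∂_2: C_2 → C_1 sends each 2-simplex [p,q,r] to [q,r] − [p,r] + [p,q]. For instance
  ∂dfg = fg − dg + df,
  ∂beg = eg − bg + be.
The 18×12 boundary matrix has rank 12 and Smith normal form diag(1,1,1,1,1,1,1,1,1,1,1,2).

Now H_k = ker ∂_k / im ∂_{k+1}, so:

  H_0: rank C_0 − rank ∂_1 = 7 − 6 = 1, and the invariant factors of ∂_1 are all 1, so H_0 ≅ Z.
  H_1: rank ker ∂_1 − rank ∂_2 = (18 − 6) − 12 = 0, and ∂_2 has invariant factor 2 > 1, so H_1 ≅ Z/2Z.
  H_2: rank ker ∂_2 − rank ∂_3 = (12 − 12) − 0 = 0, and there is no ∂_3, so H_2 ≅ 0.

As a check, the Euler characteristic is 7 − 18 + 12 = 1, which agrees with 1 − 0 + 0 = 1.
(K is a triangulation of the real projective plane RP^2.)

H_0 ≅ Z,  H_1 ≅ Z/2Z,  H_2 = 0.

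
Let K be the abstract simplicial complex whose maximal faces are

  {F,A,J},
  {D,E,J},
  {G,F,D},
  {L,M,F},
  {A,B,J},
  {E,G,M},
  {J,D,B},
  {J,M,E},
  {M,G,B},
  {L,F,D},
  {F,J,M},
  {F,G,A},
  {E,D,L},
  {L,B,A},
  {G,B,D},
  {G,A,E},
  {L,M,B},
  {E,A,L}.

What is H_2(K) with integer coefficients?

H_2 = Z.

Fix the vertex order A < B < D < E < F < G < J < L < M and write every simplex with vertices in increasing order. Then dim K = 2 and the simplices of K are:

  0-simplices (9): A, B, D, E, F, G, J, L, M
  1-simplices (27): AB, AE, AF, AG, AJ, AL, BD, BG, BJ, BL, BM, DE, DF, DG, DJ, DL, EG, EJ, EL, EM, FG, FJ, FL, FM, GM, JM, LM
  2-simplices (18): ABJ, ABL, AEG, AEL, AFG, AFJ, BDG, BDJ, BGM, BLM, DEJ, DEL, DFG, DFL, EGM, EJM, FJM, FLM

Hence C_0 ≅ Z^9, C_1 ≅ Z^27, C_2 ≅ Z^18.

Boundary ∂_1: C_1 → C_0 maps an edge to its endpoints' difference, ∂[p,q] = q − p.
The resulting 9×27 matrix has rank 8, and its Smith normal form has invariant factors (1,1,1,1,1,1,1,1).

∂_2: C_2 → C_1 acts by ∂[p,q,r] = [q,r] − [p,r] + [p,q]. For instance
  ∂AEL = EL − AL + AE,
  ∂AEG = EG − AG + AE.
The 27×18 boundary matrix has rank 17 and Smith normal form diag(1,1,1,1,1,1,1,1,1,1,1,1,1,1,1,1,1).

Now H_k = ker ∂_k / im ∂_{k+1}, so:

  H_2: rank ker ∂_2 − rank ∂_3 = (18 − 17) − 0 = 1, and there is no ∂_3, so H_2 = Z.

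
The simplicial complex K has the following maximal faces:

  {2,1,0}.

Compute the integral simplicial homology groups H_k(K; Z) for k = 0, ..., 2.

We work with the vertex ordering 0 < 1 < 2. The simplices of K, each written with vertices in increasing order, are:

  0-simplices (3): [0], [1], [2]
  1-simplices (3): [0,1], [0,2], [1,2]
  2-simplices (1): [0,1,2]

so the chain groups are C_0 ≅ Z^3, C_1 ≅ Z^3, C_2 ≅ Z^1.

Boundary ∂_1: C_1 → C_0 sends each edge [p,q] (with p < q) to q − p.
The 3×3 boundary matrix has rank 2 and Smith normal form diag(1,1).

The boundary map ∂_2: C_2 → C_1 maps a triangle to the signed sum of its edges. For instance
  ∂[0,1,2] = [1,2] − [0,2] + [0,1].
As a 3×1 matrix over Z this has rank 1, with invariant factors (1).

Reading off H_k = ker ∂_k / im ∂_{k+1}:

  H_0: rank C_0 − rank ∂_1 = 3 − 2 = 1, and the invariant factors of ∂_1 are all 1, so H_0 = Z.
  H_1: rank ker ∂_1 − rank ∂_2 = (3 − 2) − 1 = 0, and the invariant factors of ∂_2 are all 1, so H_1 = 0.
  H_2: rank ker ∂_2 − rank ∂_3 = (1 − 1) − 0 = 0, and there is no ∂_3, so H_2 = 0.

As a check, the Euler characteristic is 3 − 3 + 1 = 1, which agrees with 1 − 0 + 0 = 1.

H_0 ≅ Z,  H_1 = 0,  H_2 = 0.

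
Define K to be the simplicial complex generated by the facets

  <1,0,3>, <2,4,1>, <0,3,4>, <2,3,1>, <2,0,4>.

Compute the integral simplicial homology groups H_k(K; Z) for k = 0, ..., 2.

H_0 ≅ Z,  H_1 ≅ Z,  H_2 = 0.

Order the vertices as 0 < 1 < 2 < 3 < 4. Listing each simplex with vertices in this order, K has dimension 2 with simplices:

  0-simplices (5): [0], [1], [2], [3], [4]
  1-simplices (10): [0,1], [0,2], [0,3], [0,4], [1,2], [1,3], [1,4], [2,3], [2,4], [3,4]
  2-simplices (5): [0,1,3], [0,2,4], [0,3,4], [1,2,3], [1,2,4]

Hence C_0 ≅ Z^5, C_1 ≅ Z^10, C_2 ≅ Z^5.

∂_1: C_1 → C_0 maps an edge to its endpoints' difference, ∂[p,q] = q − p. For instance
  ∂[0,3] = [3] − [0].
As a 5×10 matrix over Z this has rank 4, with invariant factors (1,1,1,1).

Boundary ∂_2: C_2 → C_1 acts by ∂[p,q,r] = [q,r] − [p,r] + [p,q]. For instance
  ∂[0,3,4] = [3,4] − [0,4] + [0,3],
  ∂[1,2,3] = [2,3] − [1,3] + [1,2].
As a 10×5 matrix over Z this has rank 5, with invariant factors (1,1,1,1,1).

From H_k ≅ ker(∂_k) / im(∂_{k+1}) we obtain:

  H_0: rank C_0 − rank ∂_1 = 5 − 4 = 1, and the invariant factors of ∂_1 are all 1, so H_0 = Z.
  H_1: rank ker ∂_1 − rank ∂_2 = (10 − 4) − 5 = 1, and the invariant factors of ∂_2 are all 1, so H_1 = Z.
  H_2: rank ker ∂_2 − rank ∂_3 = (5 − 5) − 0 = 0, and there is no ∂_3, so H_2 = 0.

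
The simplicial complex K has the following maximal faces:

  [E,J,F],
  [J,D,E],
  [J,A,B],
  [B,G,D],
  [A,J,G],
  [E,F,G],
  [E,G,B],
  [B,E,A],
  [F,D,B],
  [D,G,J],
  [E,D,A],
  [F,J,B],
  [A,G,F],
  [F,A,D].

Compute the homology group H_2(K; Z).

H_2 ≅ Z.

Take the total order A < B < D < E < F < G < J on the vertex set. Then K (dimension 2) consists of the simplices:

  0-simplices (7): A, B, D, E, F, G, J
  1-simplices (21): AB, AD, AE, AF, AG, AJ, BD, BE, BF, BG, BJ, DE, DF, DG, DJ, EF, EG, EJ, FG, FJ, GJ
  2-simplices (14): ABE, ABJ, ADE, ADF, AFG, AGJ, BDF, BDG, BEG, BFJ, DEJ, DGJ, EFG, EFJ

Hence C_0 ≅ Z^7, C_1 ≅ Z^21, C_2 ≅ Z^14.

The boundary map ∂_1: C_1 → C_0 sends each edge [p,q] (with p < q) to q − p. For instance
  ∂BF = F − B.
The resulting 7×21 matrix has rank 6, and its Smith normal form has invariant factors (1,1,1,1,1,1).

Boundary ∂_2: C_2 → C_1 maps a triangle to the signed sum of its edges. For instance
  ∂BDF = DF − BF + BD,
  ∂ABJ = BJ − AJ + AB.
The 21×14 boundary matrix has rank 13 and Smith normal form diag(1,1,1,1,1,1,1,1,1,1,1,1,1).

Now H_k = ker ∂_k / im ∂_{k+1}, so:

  H_2: rank ker ∂_2 − rank ∂_3 = (14 − 13) − 0 = 1, and there is no ∂_3, so H_2 ≅ Z.

(K is a triangulation of the torus T^2.)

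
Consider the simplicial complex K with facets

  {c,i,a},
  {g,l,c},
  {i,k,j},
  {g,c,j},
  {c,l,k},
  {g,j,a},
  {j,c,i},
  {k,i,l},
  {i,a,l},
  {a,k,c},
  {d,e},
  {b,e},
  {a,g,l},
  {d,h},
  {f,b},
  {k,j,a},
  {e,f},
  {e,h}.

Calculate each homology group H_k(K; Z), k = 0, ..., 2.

H_0 ≅ Z^2,  H_1 ≅ Z^2 ⊕ Z/2Z,  H_2 = 0.

Take the total order a < b < c < d < e < f < g < h < i < j < k < l on the vertex set. Then K (dimension 2) consists of the simplices:

  0-simplices (12): a, b, c, d, e, f, g, h, i, j, k, l
  1-simplices (24): ac, ag, ai, aj, ak, al, be, bf, cg, ci, cj, ck, cl, de, dh, ef, eh, gj, gl, ij, ik, il, jk, kl
  2-simplices (12): aci, ack, agj, agl, ail, ajk, cgj, cgl, cij, ckl, ijk, ikl

giving chain groups C_0 ≅ Z^12, C_1 ≅ Z^24, C_2 ≅ Z^12.

∂_1: C_1 → C_0 maps an edge to its endpoints' difference, ∂[p,q] = q − p. For instance
  ∂bf = f − b.
This gives a 12×24 integer matrix of rank 10; reducing to Smith normal form yields diagonal entries (1,1,1,1,1,1,1,1,1,1).

∂_2: C_2 → C_1 maps a triangle to the signed sum of its edges. For instance
  ∂ijk = jk − ik + ij,
  ∂ack = ck − ak + ac.
The 24×12 boundary matrix has rank 12 and Smith normal form diag(1,1,1,1,1,1,1,1,1,1,1,2).

Computing H_k = (kernel of ∂_k) / (image of ∂_{k+1}):

  H_0: rank C_0 − rank ∂_1 = 12 − 10 = 2, and the invariant factors of ∂_1 are all 1, so H_0 ≅ Z^2.
  H_1: rank ker ∂_1 − rank ∂_2 = (24 − 10) − 12 = 2, and ∂_2 has invariant factor 2 > 1, so H_1 ≅ Z^2 ⊕ Z/2Z.
  H_2: rank ker ∂_2 − rank ∂_3 = (12 − 12) − 0 = 0, and there is no ∂_3, so H_2 ≅ 0.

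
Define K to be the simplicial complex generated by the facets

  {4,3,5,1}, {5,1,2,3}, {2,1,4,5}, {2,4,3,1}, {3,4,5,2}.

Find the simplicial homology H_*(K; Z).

K has 5 vertices, 10 edges, 10 triangles, 5 3-simplices.
rank ∂_0 = 0, rank ∂_1 = 4 ⇒ b_0 = 5 − 0 − 4 = 1; all invariant factors of ∂_1 are 1 so no torsion. So H_0 = Z.
rank ∂_1 = 4, rank ∂_2 = 6 ⇒ b_1 = 10 − 4 − 6 = 0; all invariant factors of ∂_2 are 1 so no torsion. So H_1 = 0.
rank ∂_2 = 6, rank ∂_3 = 4 ⇒ b_2 = 10 − 6 − 4 = 0; all invariant factors of ∂_3 are 1 so no torsion. So H_2 = 0.
rank ∂_3 = 4, rank ∂_4 = 0 ⇒ b_3 = 5 − 4 − 0 = 1. So H_3 = Z.

H_0 = Z,  H_1 = 0,  H_2 = 0,  H_3 = Z.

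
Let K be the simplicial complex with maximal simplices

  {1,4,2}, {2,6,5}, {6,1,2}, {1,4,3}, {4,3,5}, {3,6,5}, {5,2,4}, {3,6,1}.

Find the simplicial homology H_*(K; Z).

H_0 = Z,  H_1 = 0,  H_2 = Z.

Take the total order 1 < 2 < 3 < 4 < 5 < 6 on the vertex set. Then K (dimension 2) consists of the simplices:

  0-simplices (6): [1], [2], [3], [4], [5], [6]
  1-simplices (12): [1,2], [1,3], [1,4], [1,6], [2,4], [2,5], [2,6], [3,4], [3,5], [3,6], [4,5], [5,6]
  2-simplices (8): [1,2,4], [1,2,6], [1,3,4], [1,3,6], [2,4,5], [2,5,6], [3,4,5], [3,5,6]

Hence C_0 ≅ Z^6, C_1 ≅ Z^12, C_2 ≅ Z^8.

Boundary ∂_1: C_1 → C_0 is given by ∂[p,q] = [q] − [p].
As a 6×12 matrix over Z this has rank 5, with invariant factors (1,1,1,1,1).

The boundary map ∂_2: C_2 → C_1 maps a triangle to the signed sum of its edges. For instance
  ∂[2,5,6] = [5,6] − [2,6] + [2,5],
  ∂[2,4,5] = [4,5] − [2,5] + [2,4].
As a 12×8 matrix over Z this has rank 7, with invariant factors (1,1,1,1,1,1,1).

From H_k ≅ ker(∂_k) / im(∂_{k+1}) we obtain:

  H_0: rank C_0 − rank ∂_1 = 6 − 5 = 1, and the invariant factors of ∂_1 are all 1, so H_0 ≅ Z.
  H_1: rank ker ∂_1 − rank ∂_2 = (12 − 5) − 7 = 0, and the invariant factors of ∂_2 are all 1, so H_1 ≅ 0.
  H_2: rank ker ∂_2 − rank ∂_3 = (8 − 7) − 0 = 1, and there is no ∂_3, so H_2 ≅ Z.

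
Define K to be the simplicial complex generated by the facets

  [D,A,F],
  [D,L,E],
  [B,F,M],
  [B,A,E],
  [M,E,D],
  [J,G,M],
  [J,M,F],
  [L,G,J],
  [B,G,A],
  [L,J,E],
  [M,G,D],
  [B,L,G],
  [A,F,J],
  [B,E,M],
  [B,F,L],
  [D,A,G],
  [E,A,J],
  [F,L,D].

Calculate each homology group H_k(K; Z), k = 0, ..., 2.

K has 9 vertices, 27 edges, 18 triangles.
rank ∂_0 = 0, rank ∂_1 = 8 ⇒ b_0 = 9 − 0 − 8 = 1; all invariant factors of ∂_1 are 1 so no torsion. So H_0 ≅ Z.
rank ∂_1 = 8, rank ∂_2 = 17 ⇒ b_1 = 27 − 8 − 17 = 2; all invariant factors of ∂_2 are 1 so no torsion. So H_1 ≅ Z^2.
rank ∂_2 = 17, rank ∂_3 = 0 ⇒ b_2 = 18 − 17 − 0 = 1. So H_2 ≅ Z.

H_0 ≅ Z,  H_1 ≅ Z^2,  H_2 ≅ Z.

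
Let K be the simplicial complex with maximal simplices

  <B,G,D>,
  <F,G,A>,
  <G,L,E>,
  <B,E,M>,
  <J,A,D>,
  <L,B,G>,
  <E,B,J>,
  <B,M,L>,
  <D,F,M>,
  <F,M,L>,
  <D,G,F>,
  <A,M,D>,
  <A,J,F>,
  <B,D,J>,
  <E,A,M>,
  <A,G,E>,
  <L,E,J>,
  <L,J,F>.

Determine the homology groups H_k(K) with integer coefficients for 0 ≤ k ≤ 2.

H_0 ≅ Z,  H_1 ≅ Z ⊕ Z/2,  H_2 = 0.

K has 9 vertices, 27 edges, 18 triangles.
rank ∂_0 = 0, rank ∂_1 = 8 ⇒ b_0 = 9 − 0 − 8 = 1; all invariant factors of ∂_1 are 1 so no torsion. So H_0 = Z.
rank ∂_1 = 8, rank ∂_2 = 18 ⇒ b_1 = 27 − 8 − 18 = 1; ∂_2 has invariant factor(s) [2] giving torsion. So H_1 = Z ⊕ Z/2.
rank ∂_2 = 18, rank ∂_3 = 0 ⇒ b_2 = 18 − 18 − 0 = 0. So H_2 = 0.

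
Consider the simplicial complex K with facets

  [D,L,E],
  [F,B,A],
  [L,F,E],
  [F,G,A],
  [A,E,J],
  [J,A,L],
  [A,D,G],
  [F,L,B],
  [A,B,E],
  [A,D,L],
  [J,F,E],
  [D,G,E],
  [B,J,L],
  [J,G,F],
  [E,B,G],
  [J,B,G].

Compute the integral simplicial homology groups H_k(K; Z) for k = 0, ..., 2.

Take the total order A < B < D < E < F < G < J < L on the vertex set. Then K (dimension 2) consists of the simplices:

  0-simplices (8): A, B, D, E, F, G, J, L
  1-simplices (24): AB, AD, AE, AF, AG, AJ, AL, BE, BF, BG, BJ, BL, DE, DG, DL, EF, EG, EJ, EL, FG, FJ, FL, GJ, JL
  2-simplices (16): ABE, ABF, ADG, ADL, AEJ, AFG, AJL, BEG, BFL, BGJ, BJL, DEG, DEL, EFJ, EFL, FGJ

so the chain groups are C_0 ≅ Z^8, C_1 ≅ Z^24, C_2 ≅ Z^16.

The boundary map ∂_1: C_1 → C_0 maps an edge to its endpoints' difference, ∂[p,q] = q − p.
The 8×24 boundary matrix has rank 7 and Smith normal form diag(1,1,1,1,1,1,1).

The boundary map ∂_2: C_2 → C_1 acts by ∂[p,q,r] = [q,r] − [p,r] + [p,q]. For instance
  ∂ADG = DG − AG + AD,
  ∂DEL = EL − DL + DE.
As a 24×16 matrix over Z this has rank 15, with invariant factors (1,1,1,1,1,1,1,1,1,1,1,1,1,1,1).

Now H_k = ker ∂_k / im ∂_{k+1}, so:

  H_0: rank C_0 − rank ∂_1 = 8 − 7 = 1, and the invariant factors of ∂_1 are all 1, so H_0 = Z.
  H_1: rank ker ∂_1 − rank ∂_2 = (24 − 7) − 15 = 2, and the invariant factors of ∂_2 are all 1, so H_1 = Z^2.
  H_2: rank ker ∂_2 − rank ∂_3 = (16 − 15) − 0 = 1, and there is no ∂_3, so H_2 = Z.

As a check, the Euler characteristic is 8 − 24 + 16 = 0, which agrees with 1 − 2 + 1 = 0.

H_0 ≅ Z,  H_1 ≅ Z^2,  H_2 ≅ Z.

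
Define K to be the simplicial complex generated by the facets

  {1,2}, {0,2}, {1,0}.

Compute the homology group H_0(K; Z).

Order the vertices as 0 < 1 < 2. Listing each simplex with vertices in this order, K has dimension 1 with simplices:

  0-simplices (3): [0], [1], [2]
  1-simplices (3): [0,1], [0,2], [1,2]

Hence C_0 ≅ Z^3, C_1 ≅ Z^3.

∂_1: C_1 → C_0 is given by ∂[p,q] = [q] − [p].
This gives a 3×3 integer matrix of rank 2; reducing to Smith normal form yields diagonal entries (1,1).

Now H_k = ker ∂_k / im ∂_{k+1}, so:

  H_0: rank C_0 − rank ∂_1 = 3 − 2 = 1, and the invariant factors of ∂_1 are all 1, so H_0 = Z.

(K is a triangulation of the circle S^1.)

H_0 ≅ Z.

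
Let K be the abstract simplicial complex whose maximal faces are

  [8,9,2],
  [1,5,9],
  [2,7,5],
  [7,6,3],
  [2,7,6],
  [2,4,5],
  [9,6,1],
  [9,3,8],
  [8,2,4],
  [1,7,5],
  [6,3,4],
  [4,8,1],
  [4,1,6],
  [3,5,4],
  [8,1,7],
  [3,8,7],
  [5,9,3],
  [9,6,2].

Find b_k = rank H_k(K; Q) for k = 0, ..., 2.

K has 9 vertices, 27 edges, 18 triangles.
rank ∂_0 = 0, rank ∂_1 = 8 ⇒ b_0 = 9 − 0 − 8 = 1; all invariant factors of ∂_1 are 1 so no torsion. So H_0 ≅ Z.
rank ∂_1 = 8, rank ∂_2 = 17 ⇒ b_1 = 27 − 8 − 17 = 2; all invariant factors of ∂_2 are 1 so no torsion. So H_1 ≅ Z^2.
rank ∂_2 = 17, rank ∂_3 = 0 ⇒ b_2 = 18 − 17 − 0 = 1. So H_2 ≅ Z.

b_0 = 1, b_1 = 2, b_2 = 1.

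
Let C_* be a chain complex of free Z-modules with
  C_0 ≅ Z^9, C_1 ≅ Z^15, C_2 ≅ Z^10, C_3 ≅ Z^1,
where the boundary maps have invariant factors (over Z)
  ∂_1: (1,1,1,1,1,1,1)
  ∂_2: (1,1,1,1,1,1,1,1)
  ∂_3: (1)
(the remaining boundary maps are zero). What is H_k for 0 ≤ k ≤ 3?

H_0 = Z^2,  H_1 = 0,  H_2 = Z,  H_3 = 0.

H_0: b_0 = 9 − 0 − 7 = 2; torsion from ∂_1 factors > 1: none. So H_0 = Z^2.
H_1: b_1 = 15 − 7 − 8 = 0; torsion from ∂_2 factors > 1: none. So H_1 = 0.
H_2: b_2 = 10 − 8 − 1 = 1; torsion from ∂_3 factors > 1: none. So H_2 = Z.
H_3: b_3 = 1 − 1 − 0 = 0; torsion from ∂_4 factors > 1: none. So H_3 = 0.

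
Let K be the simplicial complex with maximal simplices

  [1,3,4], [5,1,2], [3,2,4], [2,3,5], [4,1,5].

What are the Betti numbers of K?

Fix the vertex order 1 < 2 < 3 < 4 < 5 and write every simplex with vertices in increasing order. Then dim K = 2 and the simplices of K are:

  0-simplices (5): [1], [2], [3], [4], [5]
  1-simplices (10): [1,2], [1,3], [1,4], [1,5], [2,3], [2,4], [2,5], [3,4], [3,5], [4,5]
  2-simplices (5): [1,2,5], [1,3,4], [1,4,5], [2,3,4], [2,3,5]

giving chain groups C_0 ≅ Z^5, C_1 ≅ Z^10, C_2 ≅ Z^5.

The boundary map ∂_1: C_1 → C_0 maps an edge to its endpoints' difference, ∂[p,q] = q − p.
As a 5×10 matrix over Z this has rank 4, with invariant factors (1,1,1,1).

The boundary map ∂_2: C_2 → C_1 maps a triangle to the signed sum of its edges. For instance
  ∂[2,3,4] = [3,4] − [2,4] + [2,3],
  ∂[1,2,5] = [2,5] − [1,5] + [1,2].
The resulting 10×5 matrix has rank 5, and its Smith normal form has invariant factors (1,1,1,1,1).

From H_k ≅ ker(∂_k) / im(∂_{k+1}) we obtain:

  H_0: rank C_0 − rank ∂_1 = 5 − 4 = 1, and the invariant factors of ∂_1 are all 1, so H_0 ≅ Z.
  H_1: rank ker ∂_1 − rank ∂_2 = (10 − 4) − 5 = 1, and the invariant factors of ∂_2 are all 1, so H_1 ≅ Z.
  H_2: rank ker ∂_2 − rank ∂_3 = (5 − 5) − 0 = 0, and there is no ∂_3, so H_2 ≅ 0.

As a check, the Euler characteristic is 5 − 10 + 5 = 0, which agrees with 1 − 1 + 0 = 0.

Hence the Betti numbers are b_0 = 1, b_1 = 1, b_2 = 0.

b_0 = 1, b_1 = 1, b_2 = 0.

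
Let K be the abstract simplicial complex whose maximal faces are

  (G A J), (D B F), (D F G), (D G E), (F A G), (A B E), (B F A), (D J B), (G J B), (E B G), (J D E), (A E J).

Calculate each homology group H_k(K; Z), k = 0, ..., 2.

Fix the vertex order A < B < D < E < F < G < J and write every simplex with vertices in increasing order. Then dim K = 2 and the simplices of K are:

  0-simplices (7): A, B, D, E, F, G, J
  1-simplices (18): AB, AE, AF, AG, AJ, BD, BE, BF, BG, BJ, DE, DF, DG, DJ, EG, EJ, FG, GJ
  2-simplices (12): ABE, ABF, AEJ, AFG, AGJ, BDF, BDJ, BEG, BGJ, DEG, DEJ, DFG

so the chain groups are C_0 ≅ Z^7, C_1 ≅ Z^18, C_2 ≅ Z^12.

The boundary map ∂_1: C_1 → C_0 is given by ∂[p,q] = [q] − [p]. For instance
  ∂FG = G − F.
The resulting 7×18 matrix has rank 6, and its Smith normal form has invariant factors (1,1,1,1,1,1).

Boundary ∂_2: C_2 → C_1 sends each 2-simplex [p,q,r] to [q,r] − [p,r] + [p,q]. For instance
  ∂ABF = BF − AF + AB,
  ∂BGJ = GJ − BJ + BG.
The 18×12 boundary matrix has rank 12 and Smith normal form diag(1,1,1,1,1,1,1,1,1,1,1,2).

Now H_k = ker ∂_k / im ∂_{k+1}, so:

  H_0: rank C_0 − rank ∂_1 = 7 − 6 = 1, and the invariant factors of ∂_1 are all 1, so H_0 = Z.
  H_1: rank ker ∂_1 − rank ∂_2 = (18 − 6) − 12 = 0, and ∂_2 has invariant factor 2 > 1, so H_1 = Z/2Z.
  H_2: rank ker ∂_2 − rank ∂_3 = (12 − 12) − 0 = 0, and there is no ∂_3, so H_2 = 0.

(K is a triangulation of the real projective plane RP^2.)

H_0 = Z,  H_1 = Z/2Z,  H_2 = 0.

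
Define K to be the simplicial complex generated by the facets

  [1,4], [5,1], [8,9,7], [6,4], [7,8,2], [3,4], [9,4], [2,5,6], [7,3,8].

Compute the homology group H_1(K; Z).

K has 9 vertices, 15 edges, 4 triangles.
rank ∂_1 = 8, rank ∂_2 = 4 ⇒ b_1 = 15 − 8 − 4 = 3; all invariant factors of ∂_2 are 1 so no torsion. So H_1 ≅ Z^3.

H_1 = Z^3.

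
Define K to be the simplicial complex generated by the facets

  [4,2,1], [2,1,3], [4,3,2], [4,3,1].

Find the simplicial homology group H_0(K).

H_0 = Z.

We work with the vertex ordering 1 < 2 < 3 < 4. The simplices of K, each written with vertices in increasing order, are:

  0-simplices (4): [1], [2], [3], [4]
  1-simplices (6): [1,2], [1,3], [1,4], [2,3], [2,4], [3,4]
  2-simplices (4): [1,2,3], [1,2,4], [1,3,4], [2,3,4]

giving chain groups C_0 ≅ Z^4, C_1 ≅ Z^6, C_2 ≅ Z^4.

Boundary ∂_1: C_1 → C_0 sends each edge [p,q] (with p < q) to q − p.
This gives a 4×6 integer matrix of rank 3; reducing to Smith normal form yields diagonal entries (1,1,1).

∂_2: C_2 → C_1 sends each 2-simplex [p,q,r] to [q,r] − [p,r] + [p,q]. For instance
  ∂[1,3,4] = [3,4] − [1,4] + [1,3],
  ∂[1,2,3] = [2,3] − [1,3] + [1,2].
The resulting 6×4 matrix has rank 3, and its Smith normal form has invariant factors (1,1,1).

Computing H_k = (kernel of ∂_k) / (image of ∂_{k+1}):

  H_0: rank C_0 − rank ∂_1 = 4 − 3 = 1, and the invariant factors of ∂_1 are all 1, so H_0 ≅ Z.

(K is a triangulation of the 2-sphere S^2.)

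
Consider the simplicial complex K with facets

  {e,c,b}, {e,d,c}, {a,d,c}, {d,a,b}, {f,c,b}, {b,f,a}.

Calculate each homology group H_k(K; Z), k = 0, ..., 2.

We work with the vertex ordering a < b < c < d < e < f. The simplices of K, each written with vertices in increasing order, are:

  0-simplices (6): a, b, c, d, e, f
  1-simplices (12): ab, ac, ad, af, bc, bd, be, bf, cd, ce, cf, de
  2-simplices (6): abd, abf, acd, bce, bcf, cde

Hence C_0 ≅ Z^6, C_1 ≅ Z^12, C_2 ≅ Z^6.

Boundary ∂_1: C_1 → C_0 maps an edge to its endpoints' difference, ∂[p,q] = q − p.
The resulting 6×12 matrix has rank 5, and its Smith normal form has invariant factors (1,1,1,1,1).

Boundary ∂_2: C_2 → C_1 maps a triangle to the signed sum of its edges. For instance
  ∂cde = de − ce + cd,
  ∂abd = bd − ad + ab.
As a 12×6 matrix over Z this has rank 6, with invariant factors (1,1,1,1,1,1).

Reading off H_k = ker ∂_k / im ∂_{k+1}:

  H_0: rank C_0 − rank ∂_1 = 6 − 5 = 1, and the invariant factors of ∂_1 are all 1, so H_0 = Z.
  H_1: rank ker ∂_1 − rank ∂_2 = (12 − 5) − 6 = 1, and the invariant factors of ∂_2 are all 1, so H_1 = Z.
  H_2: rank ker ∂_2 − rank ∂_3 = (6 − 6) − 0 = 0, and there is no ∂_3, so H_2 = 0.

As a check, the Euler characteristic is 6 − 12 + 6 = 0, which agrees with 1 − 1 + 0 = 0.

H_0 = Z,  H_1 = Z,  H_2 = 0.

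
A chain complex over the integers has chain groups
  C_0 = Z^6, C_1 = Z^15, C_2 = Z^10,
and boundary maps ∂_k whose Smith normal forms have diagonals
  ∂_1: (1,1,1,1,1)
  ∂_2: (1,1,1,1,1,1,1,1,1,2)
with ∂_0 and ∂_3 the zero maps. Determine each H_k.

H_0: b_0 = 6 − 0 − 5 = 1; torsion from ∂_1 factors > 1: none. So H_0 ≅ Z.
H_1: b_1 = 15 − 5 − 10 = 0; torsion from ∂_2 factors > 1: [2]. So H_1 ≅ Z/2.
H_2: b_2 = 10 − 10 − 0 = 0; torsion from ∂_3 factors > 1: none. So H_2 ≅ 0.

H_0 ≅ Z,  H_1 ≅ Z/2,  H_2 = 0.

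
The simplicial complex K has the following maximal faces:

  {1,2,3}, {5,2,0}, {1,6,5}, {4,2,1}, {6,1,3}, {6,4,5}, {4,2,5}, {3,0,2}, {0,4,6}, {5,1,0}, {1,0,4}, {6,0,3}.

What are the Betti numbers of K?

b_0 = 1, b_1 = 0, b_2 = 0.

K has 7 vertices, 18 edges, 12 triangles.
rank ∂_0 = 0, rank ∂_1 = 6 ⇒ b_0 = 7 − 0 − 6 = 1; all invariant factors of ∂_1 are 1 so no torsion. So H_0 = Z.
rank ∂_1 = 6, rank ∂_2 = 12 ⇒ b_1 = 18 − 6 − 12 = 0; ∂_2 has invariant factor(s) [2] giving torsion. So H_1 = Z/2Z.
rank ∂_2 = 12, rank ∂_3 = 0 ⇒ b_2 = 12 − 12 − 0 = 0. So H_2 = 0.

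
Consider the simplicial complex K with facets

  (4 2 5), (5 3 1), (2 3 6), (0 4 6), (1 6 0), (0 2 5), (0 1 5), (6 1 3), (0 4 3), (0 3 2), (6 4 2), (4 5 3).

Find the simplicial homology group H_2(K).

K has 7 vertices, 18 edges, 12 triangles.
rank ∂_2 = 12, rank ∂_3 = 0 ⇒ b_2 = 12 − 12 − 0 = 0. So H_2 ≅ 0.

H_2 = 0.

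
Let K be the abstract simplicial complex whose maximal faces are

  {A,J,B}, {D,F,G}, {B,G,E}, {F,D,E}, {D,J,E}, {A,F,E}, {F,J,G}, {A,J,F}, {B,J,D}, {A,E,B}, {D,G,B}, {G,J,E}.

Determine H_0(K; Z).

H_0 ≅ Z.

Fix the vertex order A < B < D < E < F < G < J and write every simplex with vertices in increasing order. Then dim K = 2 and the simplices of K are:

  0-simplices (7): A, B, D, E, F, G, J
  1-simplices (18): AB, AE, AF, AJ, BD, BE, BG, BJ, DE, DF, DG, DJ, EF, EG, EJ, FG, FJ, GJ
  2-simplices (12): ABE, ABJ, AEF, AFJ, BDG, BDJ, BEG, DEF, DEJ, DFG, EGJ, FGJ

so the chain groups are C_0 ≅ Z^7, C_1 ≅ Z^18, C_2 ≅ Z^12.

The boundary map ∂_1: C_1 → C_0 sends each edge [p,q] (with p < q) to q − p. For instance
  ∂EJ = J − E.
This gives a 7×18 integer matrix of rank 6; reducing to Smith normal form yields diagonal entries (1,1,1,1,1,1).

Boundary ∂_2: C_2 → C_1 acts by ∂[p,q,r] = [q,r] − [p,r] + [p,q]. For instance
  ∂DEF = EF − DF + DE,
  ∂BDG = DG − BG + BD.
The 18×12 boundary matrix has rank 12 and Smith normal form diag(1,1,1,1,1,1,1,1,1,1,1,2).

Now H_k = ker ∂_k / im ∂_{k+1}, so:

  H_0: rank C_0 − rank ∂_1 = 7 − 6 = 1, and the invariant factors of ∂_1 are all 1, so H_0 = Z.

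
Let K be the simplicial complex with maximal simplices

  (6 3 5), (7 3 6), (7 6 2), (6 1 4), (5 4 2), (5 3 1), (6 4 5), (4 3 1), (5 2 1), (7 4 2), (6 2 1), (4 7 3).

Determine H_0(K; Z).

Take the total order 1 < 2 < 3 < 4 < 5 < 6 < 7 on the vertex set. Then K (dimension 2) consists of the simplices:

  0-simplices (7): [1], [2], [3], [4], [5], [6], [7]
  1-simplices (18): [1,2], [1,3], [1,4], [1,5], [1,6], [2,4], [2,5], [2,6], [2,7], [3,4], [3,5], [3,6], [3,7], [4,5], [4,6], [4,7], [5,6], [6,7]
  2-simplices (12): [1,2,5], [1,2,6], [1,3,4], [1,3,5], [1,4,6], [2,4,5], [2,4,7], [2,6,7], [3,4,7], [3,5,6], [3,6,7], [4,5,6]

giving chain groups C_0 ≅ Z^7, C_1 ≅ Z^18, C_2 ≅ Z^12.

∂_1: C_1 → C_0 sends each edge [p,q] (with p < q) to q − p. For instance
  ∂[3,4] = [4] − [3].
The resulting 7×18 matrix has rank 6, and its Smith normal form has invariant factors (1,1,1,1,1,1).

The boundary map ∂_2: C_2 → C_1 maps a triangle to the signed sum of its edges. For instance
  ∂[2,4,7] = [4,7] − [2,7] + [2,4],
  ∂[3,5,6] = [5,6] − [3,6] + [3,5].
As a 18×12 matrix over Z this has rank 12, with invariant factors (1,1,1,1,1,1,1,1,1,1,1,2).

From H_k ≅ ker(∂_k) / im(∂_{k+1}) we obtain:

  H_0: rank C_0 − rank ∂_1 = 7 − 6 = 1, and the invariant factors of ∂_1 are all 1, so H_0 ≅ Z.

H_0 = Z.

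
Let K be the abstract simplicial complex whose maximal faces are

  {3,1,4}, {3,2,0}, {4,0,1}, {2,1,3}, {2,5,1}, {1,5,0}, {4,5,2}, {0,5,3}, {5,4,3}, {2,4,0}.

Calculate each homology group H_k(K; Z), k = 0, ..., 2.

H_0 = Z,  H_1 = Z/2,  H_2 = 0.

Order the vertices as 0 < 1 < 2 < 3 < 4 < 5. Listing each simplex with vertices in this order, K has dimension 2 with simplices:

  0-simplices (6): [0], [1], [2], [3], [4], [5]
  1-simplices (15): [0,1], [0,2], [0,3], [0,4], [0,5], [1,2], [1,3], [1,4], [1,5], [2,3], [2,4], [2,5], [3,4], [3,5], [4,5]
  2-simplices (10): [0,1,4], [0,1,5], [0,2,3], [0,2,4], [0,3,5], [1,2,3], [1,2,5], [1,3,4], [2,4,5], [3,4,5]

giving chain groups C_0 ≅ Z^6, C_1 ≅ Z^15, C_2 ≅ Z^10.

∂_1: C_1 → C_0 is given by ∂[p,q] = [q] − [p].
The resulting 6×15 matrix has rank 5, and its Smith normal form has invariant factors (1,1,1,1,1).

The boundary map ∂_2: C_2 → C_1 maps a triangle to the signed sum of its edges. For instance
  ∂[3,4,5] = [4,5] − [3,5] + [3,4],
  ∂[0,1,5] = [1,5] − [0,5] + [0,1].
As a 15×10 matrix over Z this has rank 10, with invariant factors (1,1,1,1,1,1,1,1,1,2).

Computing H_k = (kernel of ∂_k) / (image of ∂_{k+1}):

  H_0: rank C_0 − rank ∂_1 = 6 − 5 = 1, and the invariant factors of ∂_1 are all 1, so H_0 ≅ Z.
  H_1: rank ker ∂_1 − rank ∂_2 = (15 − 5) − 10 = 0, and ∂_2 has invariant factor 2 > 1, so H_1 ≅ Z/2.
  H_2: rank ker ∂_2 − rank ∂_3 = (10 − 10) − 0 = 0, and there is no ∂_3, so H_2 ≅ 0.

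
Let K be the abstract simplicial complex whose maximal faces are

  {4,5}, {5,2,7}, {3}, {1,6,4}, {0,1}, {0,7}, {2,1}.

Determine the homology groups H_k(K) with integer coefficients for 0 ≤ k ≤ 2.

H_0 = Z^2,  H_1 = Z^2,  H_2 = 0.

We work with the vertex ordering 0 < 1 < 2 < 3 < 4 < 5 < 6 < 7. The simplices of K, each written with vertices in increasing order, are:

  0-simplices (8): [0], [1], [2], [3], [4], [5], [6], [7]
  1-simplices (10): [0,1], [0,7], [1,2], [1,4], [1,6], [2,5], [2,7], [4,5], [4,6], [5,7]
  2-simplices (2): [1,4,6], [2,5,7]

giving chain groups C_0 ≅ Z^8, C_1 ≅ Z^10, C_2 ≅ Z^2.

Boundary ∂_1: C_1 → C_0 sends each edge [p,q] (with p < q) to q − p.
This gives a 8×10 integer matrix of rank 6; reducing to Smith normal form yields diagonal entries (1,1,1,1,1,1).

The boundary map ∂_2: C_2 → C_1 sends each 2-simplex [p,q,r] to [q,r] − [p,r] + [p,q]. For instance
  ∂[1,4,6] = [4,6] − [1,6] + [1,4],
  ∂[2,5,7] = [5,7] − [2,7] + [2,5].
The resulting 10×2 matrix has rank 2, and its Smith normal form has invariant factors (1,1).

Now H_k = ker ∂_k / im ∂_{k+1}, so:

  H_0: rank C_0 − rank ∂_1 = 8 − 6 = 2, and the invariant factors of ∂_1 are all 1, so H_0 ≅ Z^2.
  H_1: rank ker ∂_1 − rank ∂_2 = (10 − 6) − 2 = 2, and the invariant factors of ∂_2 are all 1, so H_1 ≅ Z^2.
  H_2: rank ker ∂_2 − rank ∂_3 = (2 − 2) − 0 = 0, and there is no ∂_3, so H_2 ≅ 0.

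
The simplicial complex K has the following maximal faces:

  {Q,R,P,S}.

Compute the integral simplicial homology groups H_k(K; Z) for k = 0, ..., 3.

H_0 = Z,  H_1 = 0,  H_2 = 0,  H_3 = 0.

Fix the vertex order P < Q < R < S and write every simplex with vertices in increasing order. Then dim K = 3 and the simplices of K are:

  0-simplices (4): P, Q, R, S
  1-simplices (6): PQ, PR, PS, QR, QS, RS
  2-simplices (4): PQR, PQS, PRS, QRS
  3-simplices (1): PQRS

giving chain groups C_0 ≅ Z^4, C_1 ≅ Z^6, C_2 ≅ Z^4, C_3 ≅ Z^1.

The boundary map ∂_1: C_1 → C_0 maps an edge to its endpoints' difference, ∂[p,q] = q − p. For instance
  ∂PR = R − P.
As a 4×6 matrix over Z this has rank 3, with invariant factors (1,1,1).

The boundary map ∂_2: C_2 → C_1 sends each 2-simplex [p,q,r] to [q,r] − [p,r] + [p,q]. For instance
  ∂QRS = RS − QS + QR,
  ∂PQR = QR − PR + PQ.
As a 6×4 matrix over Z this has rank 3, with invariant factors (1,1,1).

The boundary map ∂_3: C_3 → C_2 sends each 3-simplex σ to the alternating sum Σ_i (−1)^i (σ with its i-th vertex removed). For instance
  ∂PQRS = QRS − PRS + PQS − PQR.
The 4×1 boundary matrix has rank 1 and Smith normal form diag(1).

Reading off H_k = ker ∂_k / im ∂_{k+1}:

  H_0: rank C_0 − rank ∂_1 = 4 − 3 = 1, and the invariant factors of ∂_1 are all 1, so H_0 ≅ Z.
  H_1: rank ker ∂_1 − rank ∂_2 = (6 − 3) − 3 = 0, and the invariant factors of ∂_2 are all 1, so H_1 ≅ 0.
  H_2: rank ker ∂_2 − rank ∂_3 = (4 − 3) − 1 = 0, and the invariant factors of ∂_3 are all 1, so H_2 ≅ 0.
  H_3: rank ker ∂_3 − rank ∂_4 = (1 − 1) − 0 = 0, and there is no ∂_4, so H_3 ≅ 0.

As a check, the Euler characteristic is 4 − 6 + 4 − 1 = 1, which agrees with 1 − 0 + 0 − 0 = 1.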